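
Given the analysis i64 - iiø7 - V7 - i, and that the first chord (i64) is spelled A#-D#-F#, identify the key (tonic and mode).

The chord D#m/A# is a minor triad rooted on D#; its label is i64.
If D# is scale degree 1 and the mode makes that degree carry a minor triad, the tonic is D# and the mode is minor.

D# minor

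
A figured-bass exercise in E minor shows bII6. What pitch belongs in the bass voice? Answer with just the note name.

A

bII in E minor has root F; the chord is F-A-C.
The figure 6 means first inversion — the third is in the bass.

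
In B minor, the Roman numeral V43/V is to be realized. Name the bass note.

G#

The applied chord V43/V is rooted on C#: C#-E#-G#-B.
The figure 43 means second inversion — the fifth is in the bass.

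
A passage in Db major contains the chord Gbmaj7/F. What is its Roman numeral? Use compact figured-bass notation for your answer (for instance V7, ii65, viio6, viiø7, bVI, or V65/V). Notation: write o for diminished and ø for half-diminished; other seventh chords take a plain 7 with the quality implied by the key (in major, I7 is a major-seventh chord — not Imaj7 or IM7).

IV42

Stacked in thirds the chord is Gb-Bb-Db-F: a major seventh chord on Gb.
In Db major, Gb is the subdominant; the diatonic major seventh chord there is IV7.
With F in the bass the chord is in third inversion, so the figured bass is 42.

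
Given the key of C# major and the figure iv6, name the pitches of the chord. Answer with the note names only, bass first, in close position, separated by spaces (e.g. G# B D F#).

Scale degree 4 in C# major is F#; here the chord built on it is altered to a minor triad. iv6 is the minor subdominant, borrowed from the parallel minor.
So the chord is F#-A-C#.
The figured bass 6 indicates first inversion, placing the third (A) in the bass: A-C#-F#.

A C# F#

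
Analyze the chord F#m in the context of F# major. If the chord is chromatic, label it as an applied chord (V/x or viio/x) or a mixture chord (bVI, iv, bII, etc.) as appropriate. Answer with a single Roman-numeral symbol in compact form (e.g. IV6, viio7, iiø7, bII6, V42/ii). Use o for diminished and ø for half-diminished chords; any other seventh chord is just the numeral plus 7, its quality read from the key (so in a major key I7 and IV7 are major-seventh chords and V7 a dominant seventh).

i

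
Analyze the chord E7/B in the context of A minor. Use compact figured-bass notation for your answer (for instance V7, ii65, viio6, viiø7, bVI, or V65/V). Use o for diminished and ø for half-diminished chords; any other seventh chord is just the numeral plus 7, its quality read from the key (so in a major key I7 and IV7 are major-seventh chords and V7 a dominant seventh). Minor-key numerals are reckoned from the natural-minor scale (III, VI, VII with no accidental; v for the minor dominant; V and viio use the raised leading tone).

V43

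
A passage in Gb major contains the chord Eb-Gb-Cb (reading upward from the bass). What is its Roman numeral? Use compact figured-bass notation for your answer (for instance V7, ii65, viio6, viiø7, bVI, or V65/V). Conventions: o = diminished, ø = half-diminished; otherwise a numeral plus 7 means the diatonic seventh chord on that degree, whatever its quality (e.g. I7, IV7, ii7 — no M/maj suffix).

Stacked in thirds the chord is Cb-Eb-Gb: a major triad on Cb.
Cb is scale degree 4 in Gb major, and a major triad on that degree is written IV.
With Eb in the bass the chord is in first inversion, so the figured bass is 6.

IV6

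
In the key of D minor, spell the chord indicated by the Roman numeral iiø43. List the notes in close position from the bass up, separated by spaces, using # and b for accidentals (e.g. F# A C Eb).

The numeral's case and figure indicate a half-diminished seventh chord. In D minor its root, the second degree, is E.
That chord is spelled E-G-Bb-D.
With the 43 figure the chord is in second inversion; from the bass Bb upward in close position it reads Bb-D-E-G.

Bb D E G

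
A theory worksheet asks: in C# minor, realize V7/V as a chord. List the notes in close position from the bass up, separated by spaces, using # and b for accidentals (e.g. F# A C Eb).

D# F## A# C#

The slash means an applied dominant: we want the dominant of V. In C# minor, V is G# major, and its dominant is built on D#.
Building a dominant seventh chord on D# gives D#-F##-A#-C#.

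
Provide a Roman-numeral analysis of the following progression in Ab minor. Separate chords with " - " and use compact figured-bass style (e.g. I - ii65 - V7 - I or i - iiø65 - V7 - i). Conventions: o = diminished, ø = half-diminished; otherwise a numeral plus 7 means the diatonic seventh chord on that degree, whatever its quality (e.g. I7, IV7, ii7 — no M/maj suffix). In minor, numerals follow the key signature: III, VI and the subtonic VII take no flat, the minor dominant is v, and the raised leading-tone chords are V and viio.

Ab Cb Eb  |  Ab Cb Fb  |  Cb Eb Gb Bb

i - VI6 - III7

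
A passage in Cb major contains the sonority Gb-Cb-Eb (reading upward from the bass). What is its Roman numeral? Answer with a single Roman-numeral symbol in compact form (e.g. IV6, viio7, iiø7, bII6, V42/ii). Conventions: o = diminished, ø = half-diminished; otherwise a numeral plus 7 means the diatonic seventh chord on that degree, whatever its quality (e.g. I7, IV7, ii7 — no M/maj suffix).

I64

Stacked in thirds the chord is Cb-Eb-Gb: a major triad on Cb.
Cb is scale degree 1 in Cb major, and a major triad on that degree is written I.
With Gb in the bass the chord is in second inversion, so the figured bass is 64.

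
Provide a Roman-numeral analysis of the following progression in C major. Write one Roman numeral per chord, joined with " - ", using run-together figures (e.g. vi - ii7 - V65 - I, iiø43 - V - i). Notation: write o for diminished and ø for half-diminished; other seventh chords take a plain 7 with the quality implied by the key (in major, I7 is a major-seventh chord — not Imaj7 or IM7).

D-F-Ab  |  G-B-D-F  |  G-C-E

iio - V7 - I64

D-F-Ab: D with this quality isn't in the key; it's iio, borrowed from the parallel minor.
G-B-D-F has root G, degree 5 in C major, so V7.
G-C-E: major triad on C = scale degree 1 → I64.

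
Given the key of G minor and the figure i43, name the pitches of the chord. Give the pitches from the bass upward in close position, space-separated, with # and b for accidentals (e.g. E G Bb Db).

The numeral's case and figure indicate a minor seventh chord. In G minor its root, scale degree 1, is G.
Stacking thirds from G gives G-Bb-D-F.
The figured bass 43 indicates second inversion, placing the fifth (D) in the bass: D-F-G-Bb.

D F G Bb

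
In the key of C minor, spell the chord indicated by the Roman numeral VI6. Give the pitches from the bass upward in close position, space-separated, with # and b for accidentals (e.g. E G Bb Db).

C Eb Ab

The numeral's case and figure indicate a major triad. In C minor its root, scale degree 6, is Ab.
That chord is spelled Ab-C-Eb.
With the 6 figure the chord is in first inversion; from the bass C upward in close position it reads C-Eb-Ab.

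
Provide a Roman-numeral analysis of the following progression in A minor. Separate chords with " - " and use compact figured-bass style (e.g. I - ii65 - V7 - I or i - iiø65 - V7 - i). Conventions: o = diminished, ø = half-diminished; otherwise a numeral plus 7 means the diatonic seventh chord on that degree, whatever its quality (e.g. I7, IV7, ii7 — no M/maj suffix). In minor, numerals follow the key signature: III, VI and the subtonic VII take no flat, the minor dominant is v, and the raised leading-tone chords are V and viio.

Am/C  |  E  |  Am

i6 - V - i

Am/C: root A is the tonic; minor triad there is i6.
E has root E, degree 5 in A minor, so V.
Am: root A is the tonic; minor triad there is i.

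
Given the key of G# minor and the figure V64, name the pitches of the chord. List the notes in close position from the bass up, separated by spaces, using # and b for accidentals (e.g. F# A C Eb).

In G# minor, the fifth degree is D#. The dominant is major (leading tone raised), so V is a major triad.
That chord is spelled D#-F##-A#.
The figured bass 64 indicates second inversion, placing the fifth (A#) in the bass: A#-D#-F##.

A# D# F##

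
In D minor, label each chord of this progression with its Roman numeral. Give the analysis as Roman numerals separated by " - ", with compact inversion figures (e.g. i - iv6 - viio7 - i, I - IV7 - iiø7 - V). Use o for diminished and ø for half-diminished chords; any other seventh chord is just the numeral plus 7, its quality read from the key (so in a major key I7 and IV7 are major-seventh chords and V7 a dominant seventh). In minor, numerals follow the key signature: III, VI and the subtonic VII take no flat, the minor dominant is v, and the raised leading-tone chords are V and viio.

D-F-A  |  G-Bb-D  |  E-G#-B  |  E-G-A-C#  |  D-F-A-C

D-F-A: root D is the tonic; minor triad there is i.
G-Bb-D: minor triad on G = scale degree 4 → iv.
E-G#-B: a major triad on E, the applied dominant of V → V/V.
E-G-A-C#: dominant seventh chord on A = scale degree 5 → V43.
D-F-A-C: minor seventh chord on D = scale degree 1 → i7.

i - iv - V/V - V43 - i7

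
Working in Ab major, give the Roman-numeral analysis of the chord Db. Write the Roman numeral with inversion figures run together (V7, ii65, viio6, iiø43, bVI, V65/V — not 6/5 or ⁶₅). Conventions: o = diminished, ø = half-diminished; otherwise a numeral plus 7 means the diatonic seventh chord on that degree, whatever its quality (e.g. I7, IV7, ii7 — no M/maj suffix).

The pitches Db-F-Ab form a major triad rooted on Db.
Db is scale degree 4 in Ab major, and a major triad on that degree is written IV.

IV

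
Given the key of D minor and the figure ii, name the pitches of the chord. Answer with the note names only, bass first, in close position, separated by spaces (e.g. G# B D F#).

E G B

ii is the minor supertonic, borrowed from the parallel major (the Dorian ii). In D minor that root is E.
So the chord is E-G-B, a minor triad.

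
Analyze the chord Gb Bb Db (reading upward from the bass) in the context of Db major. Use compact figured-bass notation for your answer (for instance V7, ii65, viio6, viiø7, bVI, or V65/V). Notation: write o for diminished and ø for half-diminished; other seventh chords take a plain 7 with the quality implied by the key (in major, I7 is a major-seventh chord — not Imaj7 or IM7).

Stacked in thirds the chord is Gb-Bb-Db: a major triad on Gb.
In Db major, Gb is the subdominant; the diatonic major triad there is IV.

IV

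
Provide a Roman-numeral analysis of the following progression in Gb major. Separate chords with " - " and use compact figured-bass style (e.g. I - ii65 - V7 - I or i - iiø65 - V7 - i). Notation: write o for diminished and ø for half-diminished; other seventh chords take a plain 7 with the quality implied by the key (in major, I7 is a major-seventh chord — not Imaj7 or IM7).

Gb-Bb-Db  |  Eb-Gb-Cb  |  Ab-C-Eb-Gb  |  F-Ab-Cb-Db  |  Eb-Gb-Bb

I - IV6 - V7/V - V65 - vi

Gb-Bb-Db has root Gb, degree 1 in Gb major, so I.
Eb-Gb-Cb has root Cb, degree 4 in Gb major, so IV6.
Ab-C-Eb-Gb: chromatic; Ab is V of V, so V7/V.
F-Ab-Cb-Db has root Db, degree 5 in Gb major, so V65.
Eb-Gb-Bb has root Eb, degree 6 in Gb major, so vi.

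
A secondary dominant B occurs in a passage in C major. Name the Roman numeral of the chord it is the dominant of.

iii

The chord is a major triad on B.
A dominant resolves down a perfect fifth: B → E. In C major, E is scale degree 3, i.e. iii.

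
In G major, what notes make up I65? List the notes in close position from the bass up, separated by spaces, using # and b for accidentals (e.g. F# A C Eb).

In G major, the first degree is G, and the diatonic chord built there is a major seventh chord.
That chord is spelled G-B-D-F#.
The figured bass 65 indicates first inversion, placing the third (B) in the bass: B-D-F#-G.

B D F# G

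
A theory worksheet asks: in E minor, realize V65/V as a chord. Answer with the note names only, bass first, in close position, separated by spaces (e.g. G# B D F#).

V65/V is a secondary dominant — the dominant seventh of V. V in E minor is B, so the applied chord's root is F#, a perfect fifth above.
Building a dominant seventh chord on F# gives F#-A#-C#-E.
The figured bass 65 indicates first inversion, placing the third (A#) in the bass: A#-C#-E-F#.

A# C# E F#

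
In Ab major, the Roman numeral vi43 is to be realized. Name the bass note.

C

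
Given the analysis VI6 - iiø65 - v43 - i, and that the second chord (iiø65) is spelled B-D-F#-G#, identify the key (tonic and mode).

F# minor

The anchor chord is a half-diminished seventh chord on G#, labeled iiø65.
iiø65 on G# implies G# is the supertonic; that puts the tonic at F#, and the lowercase numeral fits minor mode.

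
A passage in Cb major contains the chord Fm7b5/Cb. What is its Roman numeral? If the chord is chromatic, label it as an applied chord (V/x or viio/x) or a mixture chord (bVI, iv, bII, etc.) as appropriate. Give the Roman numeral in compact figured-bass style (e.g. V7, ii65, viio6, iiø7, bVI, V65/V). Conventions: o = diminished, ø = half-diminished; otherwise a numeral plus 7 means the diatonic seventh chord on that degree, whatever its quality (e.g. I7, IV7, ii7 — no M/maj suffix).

The pitches F-Ab-Cb-Eb form a half-diminished seventh chord rooted on F.
F sits a half step below Gb (V in Cb major); a diminished chord there is the applied leading-tone chord of V.
With Cb in the bass the chord is in second inversion, so the figured bass is 43.

viiø43/V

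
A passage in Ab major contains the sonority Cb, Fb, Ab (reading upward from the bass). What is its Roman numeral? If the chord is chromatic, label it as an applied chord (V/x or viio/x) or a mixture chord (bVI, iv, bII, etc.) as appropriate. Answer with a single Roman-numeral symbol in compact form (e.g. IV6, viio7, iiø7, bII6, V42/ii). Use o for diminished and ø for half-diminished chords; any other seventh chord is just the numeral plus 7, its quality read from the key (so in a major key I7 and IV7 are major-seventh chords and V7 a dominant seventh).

The pitches Fb-Ab-Cb form a major triad rooted on Fb.
Fb is the lowered sixth degree of Ab major (diatonic 6 would be F). This is a major triad on the lowered sixth degree, borrowed from the parallel minor.
With Cb in the bass the chord is in second inversion, so the figured bass is 64.

bVI64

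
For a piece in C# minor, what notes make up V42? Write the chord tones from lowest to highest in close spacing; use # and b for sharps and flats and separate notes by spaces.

In C# minor, scale degree 5 is G#. The dominant is major (leading tone raised), so V is a dominant seventh chord.
Stacking thirds from G# gives G#-B#-D#-F#.
The figured bass 42 indicates third inversion, placing the seventh (F#) in the bass: F#-G#-B#-D#.

F# G# B# D#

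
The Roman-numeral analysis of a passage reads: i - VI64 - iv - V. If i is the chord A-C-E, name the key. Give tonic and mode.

The anchor chord is a minor triad on A, labeled i.
If A is scale degree 1 and the mode makes that degree carry a minor triad, the tonic is A and the mode is minor.

A minor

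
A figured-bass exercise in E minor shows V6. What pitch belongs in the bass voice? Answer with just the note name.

V in E minor has root B; the chord is B-D#-F#.
The figure 6 means first inversion — the third is in the bass.

D#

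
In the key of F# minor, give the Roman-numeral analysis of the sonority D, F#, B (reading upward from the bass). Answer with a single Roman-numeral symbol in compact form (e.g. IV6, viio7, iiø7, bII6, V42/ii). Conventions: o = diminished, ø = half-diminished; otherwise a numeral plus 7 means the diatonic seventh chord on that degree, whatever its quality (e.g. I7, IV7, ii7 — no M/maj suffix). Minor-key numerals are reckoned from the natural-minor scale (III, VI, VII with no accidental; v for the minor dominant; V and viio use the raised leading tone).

iv6

Stacked in thirds the chord is B-D-F#: a minor triad on B.
B is scale degree 4 in F# minor, and a minor triad on that degree is written iv.
With D in the bass the chord is in first inversion, so the figured bass is 6.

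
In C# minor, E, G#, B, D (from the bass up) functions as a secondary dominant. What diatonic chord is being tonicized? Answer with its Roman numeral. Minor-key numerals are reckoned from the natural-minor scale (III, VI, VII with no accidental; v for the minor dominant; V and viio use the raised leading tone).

The chord is a dominant seventh chord on E.
A dominant resolves down a perfect fifth: E → A. In C# minor, A is scale degree 6, i.e. VI.

VI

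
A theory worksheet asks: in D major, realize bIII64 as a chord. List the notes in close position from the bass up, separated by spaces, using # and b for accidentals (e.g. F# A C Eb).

C F A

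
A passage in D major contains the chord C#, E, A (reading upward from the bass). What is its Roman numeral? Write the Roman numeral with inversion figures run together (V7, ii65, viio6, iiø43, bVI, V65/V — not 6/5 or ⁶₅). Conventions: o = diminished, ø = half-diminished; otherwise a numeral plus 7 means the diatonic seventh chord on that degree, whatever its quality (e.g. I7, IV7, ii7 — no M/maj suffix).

V6

The pitches A-C#-E form a major triad rooted on A.
A is scale degree 5 in D major, and a major triad on that degree is written V.
With C# in the bass the chord is in first inversion, so the figured bass is 6.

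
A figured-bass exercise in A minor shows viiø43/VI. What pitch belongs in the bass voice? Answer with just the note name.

Bb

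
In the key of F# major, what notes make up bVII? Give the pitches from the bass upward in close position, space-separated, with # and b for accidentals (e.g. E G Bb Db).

E G# B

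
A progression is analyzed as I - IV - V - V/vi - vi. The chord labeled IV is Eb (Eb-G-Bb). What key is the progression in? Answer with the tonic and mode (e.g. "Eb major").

Bb major

IV is given as Eb-G-Bb — a major triad with root Eb.
If Eb is scale degree 4 and the mode makes that degree carry a major triad, the tonic is Bb and the mode is major.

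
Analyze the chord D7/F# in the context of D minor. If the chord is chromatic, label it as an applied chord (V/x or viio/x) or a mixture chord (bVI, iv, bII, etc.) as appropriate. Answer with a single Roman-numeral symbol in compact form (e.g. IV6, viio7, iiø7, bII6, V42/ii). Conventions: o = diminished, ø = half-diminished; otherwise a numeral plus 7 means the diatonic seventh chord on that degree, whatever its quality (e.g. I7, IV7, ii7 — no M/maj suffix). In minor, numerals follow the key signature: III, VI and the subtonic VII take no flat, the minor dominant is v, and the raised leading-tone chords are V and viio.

V65/iv

The pitches D-F#-A-C form a dominant seventh chord rooted on D.
D is not a diatonic chord root with this quality in D minor, but it lies a perfect fifth above G (iv), so the chord functions as an applied dominant of iv.
With F# in the bass the chord is in first inversion, so the figured bass is 65.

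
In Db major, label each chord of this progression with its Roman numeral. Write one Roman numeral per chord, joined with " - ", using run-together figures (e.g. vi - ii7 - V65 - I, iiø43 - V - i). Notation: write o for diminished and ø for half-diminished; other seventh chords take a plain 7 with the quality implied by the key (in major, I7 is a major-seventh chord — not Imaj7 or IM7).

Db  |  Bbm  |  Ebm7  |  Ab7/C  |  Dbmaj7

I - vi - ii7 - V65 - I7

Db: major triad on Db = scale degree 1 → I.
Bbm: minor triad on Bb = scale degree 6 → vi.
Ebm7: root Eb is the supertonic; minor seventh chord there is ii7.
Ab7/C: dominant seventh chord on Ab = scale degree 5 → V65.
Dbmaj7 has root Db, degree 1 in Db major, so I7.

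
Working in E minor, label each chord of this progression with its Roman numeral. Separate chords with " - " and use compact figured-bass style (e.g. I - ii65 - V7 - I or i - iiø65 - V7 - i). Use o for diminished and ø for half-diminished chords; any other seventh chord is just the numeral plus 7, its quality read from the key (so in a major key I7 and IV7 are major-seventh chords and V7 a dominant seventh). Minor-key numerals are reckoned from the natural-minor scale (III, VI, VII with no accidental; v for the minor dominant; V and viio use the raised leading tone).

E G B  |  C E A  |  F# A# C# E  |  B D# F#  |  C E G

i - iv6 - V7/V - V - VI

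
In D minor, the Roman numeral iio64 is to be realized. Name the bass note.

Bb

iio in D minor has root E; the chord is E-G-Bb.
The figure 64 means second inversion — the fifth is in the bass.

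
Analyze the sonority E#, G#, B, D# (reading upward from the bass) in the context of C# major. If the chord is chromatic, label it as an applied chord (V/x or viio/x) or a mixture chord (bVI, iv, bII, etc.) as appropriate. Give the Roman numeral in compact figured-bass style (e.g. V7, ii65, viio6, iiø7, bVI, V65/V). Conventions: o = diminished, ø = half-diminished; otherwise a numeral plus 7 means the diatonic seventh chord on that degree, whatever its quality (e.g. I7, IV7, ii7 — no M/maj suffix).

viiø7/IV

Stacked in thirds the chord is E#-G#-B-D#: a half-diminished seventh chord on E#.
E# sits a half step below F# (IV in C# major); a diminished chord there is the applied leading-tone chord of IV.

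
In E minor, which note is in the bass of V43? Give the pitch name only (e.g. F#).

F#

V in E minor has root B; the chord is B-D#-F#-A.
The figure 43 means second inversion — the fifth is in the bass.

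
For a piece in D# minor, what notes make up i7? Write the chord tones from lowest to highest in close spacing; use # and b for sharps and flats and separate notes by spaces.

D# F# A# C#

The numeral's case and figure indicate a minor seventh chord. In D# minor its root, the tonic, is D#.
That chord is spelled D#-F#-A#-C#.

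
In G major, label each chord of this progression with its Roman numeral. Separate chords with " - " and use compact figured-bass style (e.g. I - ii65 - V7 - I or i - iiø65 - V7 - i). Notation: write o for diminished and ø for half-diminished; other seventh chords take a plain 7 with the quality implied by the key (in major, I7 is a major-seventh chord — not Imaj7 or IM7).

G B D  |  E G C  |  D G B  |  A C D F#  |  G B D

G-B-D has root G, degree 1 in G major, so I.
E-G-C: major triad on C = scale degree 4 → IV6.
D-G-B: root G is the tonic; major triad there is I64.
A-C-D-F# has root D, degree 5 in G major, so V43.
G-B-D has root G, degree 1 in G major, so I.

I - IV6 - I64 - V43 - I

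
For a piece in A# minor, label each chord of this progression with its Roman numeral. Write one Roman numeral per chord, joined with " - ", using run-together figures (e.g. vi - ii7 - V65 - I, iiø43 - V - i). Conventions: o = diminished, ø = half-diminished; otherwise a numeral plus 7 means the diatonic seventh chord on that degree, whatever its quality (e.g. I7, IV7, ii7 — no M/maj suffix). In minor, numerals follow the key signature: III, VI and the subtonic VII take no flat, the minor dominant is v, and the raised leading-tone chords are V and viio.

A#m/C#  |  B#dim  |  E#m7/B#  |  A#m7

A#m/C#: minor triad on A# = scale degree 1 → i6.
B#dim: diminished triad on B# = scale degree 2 → iio.
E#m7/B#: root E# is the dominant; minor seventh chord there is v43.
A#m7 has root A#, degree 1 in A# minor, so i7.

i6 - iio - v43 - i7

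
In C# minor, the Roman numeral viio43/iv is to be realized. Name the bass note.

The applied chord viio43/iv is rooted on E#: E#-G#-B-D.
The figure 43 means second inversion — the fifth is in the bass.

B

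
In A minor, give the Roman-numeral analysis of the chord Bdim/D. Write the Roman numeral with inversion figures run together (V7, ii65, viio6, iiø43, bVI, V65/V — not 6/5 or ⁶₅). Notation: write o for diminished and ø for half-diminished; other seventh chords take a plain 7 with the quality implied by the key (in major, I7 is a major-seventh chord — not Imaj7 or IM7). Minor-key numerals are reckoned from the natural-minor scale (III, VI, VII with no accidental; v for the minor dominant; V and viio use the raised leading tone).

iio6

Stacked in thirds the chord is B-D-F: a diminished triad on B.
In A minor, B is the supertonic; the diatonic diminished triad there is iio.
With D in the bass the chord is in first inversion, so the figured bass is 6.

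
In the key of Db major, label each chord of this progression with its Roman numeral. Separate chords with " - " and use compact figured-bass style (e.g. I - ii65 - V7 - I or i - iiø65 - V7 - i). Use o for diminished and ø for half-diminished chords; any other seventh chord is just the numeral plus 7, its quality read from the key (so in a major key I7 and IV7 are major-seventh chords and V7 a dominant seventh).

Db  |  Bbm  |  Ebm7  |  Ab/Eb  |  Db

Db has root Db, degree 1 in Db major, so I.
Bbm has root Bb, degree 6 in Db major, so vi.
Ebm7 has root Eb, degree 2 in Db major, so ii7.
Ab/Eb: major triad on Ab = scale degree 5 → V64.
Db: root Db is the tonic; major triad there is I.

I - vi - ii7 - V64 - I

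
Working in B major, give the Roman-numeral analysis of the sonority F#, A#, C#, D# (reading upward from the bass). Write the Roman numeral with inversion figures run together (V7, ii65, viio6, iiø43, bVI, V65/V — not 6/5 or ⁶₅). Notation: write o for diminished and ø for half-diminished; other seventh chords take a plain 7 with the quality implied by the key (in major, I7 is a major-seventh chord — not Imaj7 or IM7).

Stacked in thirds the chord is D#-F#-A#-C#: a minor seventh chord on D#.
D# is scale degree 3 in B major, and a minor seventh chord on that degree is written iii7.
With F# in the bass the chord is in first inversion, so the figured bass is 65.

iii65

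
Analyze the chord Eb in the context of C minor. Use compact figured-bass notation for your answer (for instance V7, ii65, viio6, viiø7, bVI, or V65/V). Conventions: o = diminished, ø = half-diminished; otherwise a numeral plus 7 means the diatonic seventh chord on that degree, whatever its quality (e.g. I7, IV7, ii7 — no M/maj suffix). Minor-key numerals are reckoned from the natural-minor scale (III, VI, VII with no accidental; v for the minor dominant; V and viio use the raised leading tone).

Stacked in thirds the chord is Eb-G-Bb: a major triad on Eb.
In C minor, Eb is the mediant; the diatonic major triad there is III.

III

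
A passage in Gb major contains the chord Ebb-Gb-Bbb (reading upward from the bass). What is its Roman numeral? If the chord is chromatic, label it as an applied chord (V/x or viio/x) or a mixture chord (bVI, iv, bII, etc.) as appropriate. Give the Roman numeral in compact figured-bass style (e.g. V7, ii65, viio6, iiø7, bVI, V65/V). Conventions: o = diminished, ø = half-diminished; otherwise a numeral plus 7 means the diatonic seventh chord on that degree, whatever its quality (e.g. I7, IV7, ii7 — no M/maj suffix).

Stacked in thirds the chord is Ebb-Gb-Bbb: a major triad on Ebb.
Ebb is the lowered sixth degree of Gb major (diatonic 6 would be Eb). This is a major triad on the lowered sixth degree, borrowed from the parallel minor.

bVI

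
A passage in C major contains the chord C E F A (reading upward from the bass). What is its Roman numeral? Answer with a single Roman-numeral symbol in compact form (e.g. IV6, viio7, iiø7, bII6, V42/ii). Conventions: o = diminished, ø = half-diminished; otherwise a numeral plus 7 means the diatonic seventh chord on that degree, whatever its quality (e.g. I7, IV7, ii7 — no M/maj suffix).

IV43

The pitches F-A-C-E form a major seventh chord rooted on F.
F is scale degree 4 in C major, and a major seventh chord on that degree is written IV7.
With C in the bass the chord is in second inversion, so the figured bass is 43.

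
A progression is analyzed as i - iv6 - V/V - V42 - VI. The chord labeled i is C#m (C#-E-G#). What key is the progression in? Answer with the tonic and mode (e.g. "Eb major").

C# minor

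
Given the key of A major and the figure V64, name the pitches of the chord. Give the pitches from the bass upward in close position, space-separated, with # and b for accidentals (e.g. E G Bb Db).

B E G#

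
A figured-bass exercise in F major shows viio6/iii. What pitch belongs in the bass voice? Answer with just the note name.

B

The applied chord viio6/iii is rooted on G#: G#-B-D.
The figure 6 means first inversion — the third is in the bass.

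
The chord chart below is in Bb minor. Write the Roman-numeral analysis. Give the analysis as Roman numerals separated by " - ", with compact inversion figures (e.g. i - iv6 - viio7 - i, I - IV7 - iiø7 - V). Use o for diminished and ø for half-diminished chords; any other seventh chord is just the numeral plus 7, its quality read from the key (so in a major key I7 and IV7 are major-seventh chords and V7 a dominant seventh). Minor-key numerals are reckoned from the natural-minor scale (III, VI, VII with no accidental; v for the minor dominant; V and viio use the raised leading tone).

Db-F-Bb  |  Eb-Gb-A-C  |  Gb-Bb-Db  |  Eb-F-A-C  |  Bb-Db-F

i6 - viio43 - VI - V42 - i

Db-F-Bb: root Bb is the tonic; minor triad there is i6.
Eb-Gb-A-C has root A, degree 7 in Bb minor, so viio43.
Gb-Bb-Db has root Gb, degree 6 in Bb minor, so VI.
Eb-F-A-C: root F is the dominant; dominant seventh chord there is V42.
Bb-Db-F: root Bb is the tonic; minor triad there is i.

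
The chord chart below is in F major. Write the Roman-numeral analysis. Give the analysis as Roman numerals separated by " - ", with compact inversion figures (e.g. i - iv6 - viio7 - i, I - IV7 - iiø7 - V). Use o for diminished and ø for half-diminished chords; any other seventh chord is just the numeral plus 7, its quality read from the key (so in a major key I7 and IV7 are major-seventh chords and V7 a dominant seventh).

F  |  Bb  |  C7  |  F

F: root F is the tonic; major triad there is I.
Bb: major triad on Bb = scale degree 4 → IV.
C7: dominant seventh chord on C = scale degree 5 → V7.
F: major triad on F = scale degree 1 → I.

I - IV - V7 - I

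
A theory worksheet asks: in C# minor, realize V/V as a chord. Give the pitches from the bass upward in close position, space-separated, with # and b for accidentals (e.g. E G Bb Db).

D# F## A#

V/V is a secondary dominant — the dominant triad of V. V in C# minor is G#, so the applied chord's root is D#, a perfect fifth above.
Building a major triad on D# gives D#-F##-A#.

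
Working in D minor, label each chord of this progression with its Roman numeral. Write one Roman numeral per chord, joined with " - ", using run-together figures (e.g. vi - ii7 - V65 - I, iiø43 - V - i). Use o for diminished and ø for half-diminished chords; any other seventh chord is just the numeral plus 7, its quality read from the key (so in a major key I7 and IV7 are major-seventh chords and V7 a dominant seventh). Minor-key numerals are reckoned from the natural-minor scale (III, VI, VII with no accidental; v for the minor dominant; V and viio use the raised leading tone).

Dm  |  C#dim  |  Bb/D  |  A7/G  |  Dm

Dm: root D is the tonic; minor triad there is i.
C#dim: diminished triad on C# = scale degree 7 → viio.
Bb/D: major triad on Bb = scale degree 6 → VI6.
A7/G has root A, degree 5 in D minor, so V42.
Dm: root D is the tonic; minor triad there is i.

i - viio - VI6 - V42 - i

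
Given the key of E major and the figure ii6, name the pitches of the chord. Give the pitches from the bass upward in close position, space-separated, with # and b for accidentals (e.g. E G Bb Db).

In E major, scale degree 2 is F#, and the diatonic chord built there is a minor triad.
Stacking thirds from F# gives F#-A-C#.
The figured bass 6 indicates first inversion, placing the third (A) in the bass: A-C#-F#.

A C# F#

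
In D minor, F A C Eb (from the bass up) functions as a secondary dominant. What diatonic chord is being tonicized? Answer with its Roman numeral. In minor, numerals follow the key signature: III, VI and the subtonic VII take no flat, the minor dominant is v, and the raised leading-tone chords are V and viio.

VI

The chord is a dominant seventh chord on F.
A dominant resolves down a perfect fifth: F → Bb. In D minor, Bb is scale degree 6, i.e. VI.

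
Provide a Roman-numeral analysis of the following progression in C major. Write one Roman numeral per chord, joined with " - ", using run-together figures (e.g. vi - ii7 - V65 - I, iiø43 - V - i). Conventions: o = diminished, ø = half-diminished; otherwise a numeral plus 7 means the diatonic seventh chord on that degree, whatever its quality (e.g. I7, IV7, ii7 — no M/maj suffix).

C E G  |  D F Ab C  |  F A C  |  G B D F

I - iiø7 - IV - V7

C-E-G: root C is the tonic; major triad there is I.
D-F-Ab-C is non-diatonic — iiø7, a mixture chord from C minor.
F-A-C has root F, degree 4 in C major, so IV.
G-B-D-F has root G, degree 5 in C major, so V7.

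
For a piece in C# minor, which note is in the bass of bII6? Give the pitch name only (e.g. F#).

bII in C# minor has root D; the chord is D-F#-A.
The figure 6 means first inversion — the third is in the bass.

F#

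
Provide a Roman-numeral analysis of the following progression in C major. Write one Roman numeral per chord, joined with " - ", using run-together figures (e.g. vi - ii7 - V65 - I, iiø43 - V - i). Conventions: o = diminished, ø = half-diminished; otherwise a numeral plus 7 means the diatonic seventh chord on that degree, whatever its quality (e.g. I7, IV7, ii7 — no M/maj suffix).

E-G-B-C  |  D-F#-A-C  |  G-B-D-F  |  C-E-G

I65 - V7/V - V7 - I

E-G-B-C: major seventh chord on C = scale degree 1 → I65.
D-F#-A-C is the secondary dominant of V (dominant seventh chord on D): V7/V.
G-B-D-F: dominant seventh chord on G = scale degree 5 → V7.
C-E-G: major triad on C = scale degree 1 → I.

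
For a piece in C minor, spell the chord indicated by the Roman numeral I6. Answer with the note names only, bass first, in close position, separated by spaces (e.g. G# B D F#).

E G C

I6 is the major tonic (Picardy third), borrowed from the parallel major. In C minor that root is C.
So the chord is C-E-G.
With the 6 figure the chord is in first inversion; from the bass E upward in close position it reads E-G-C.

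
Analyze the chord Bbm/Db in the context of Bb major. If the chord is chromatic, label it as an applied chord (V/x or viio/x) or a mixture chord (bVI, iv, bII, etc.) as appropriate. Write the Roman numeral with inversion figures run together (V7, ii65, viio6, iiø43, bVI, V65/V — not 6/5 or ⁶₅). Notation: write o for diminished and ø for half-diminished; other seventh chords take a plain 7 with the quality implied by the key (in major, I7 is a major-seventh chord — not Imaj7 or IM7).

i6

The pitches Bb-Db-F form a minor triad rooted on Bb.
Bb is the first degree of Bb major. This is the minor tonic, borrowed from the parallel minor.
With Db in the bass the chord is in first inversion, so the figured bass is 6.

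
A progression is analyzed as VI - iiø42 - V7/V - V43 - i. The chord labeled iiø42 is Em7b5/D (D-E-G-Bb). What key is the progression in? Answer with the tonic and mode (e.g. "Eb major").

D minor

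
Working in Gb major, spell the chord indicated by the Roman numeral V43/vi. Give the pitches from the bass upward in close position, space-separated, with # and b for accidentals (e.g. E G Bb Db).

F Ab Bb D

V43/vi is a secondary dominant — the dominant seventh of vi. vi in Gb major is Eb, so the applied chord's root is Bb, a perfect fifth above.
Building a dominant seventh chord on Bb gives Bb-D-F-Ab.
The figured bass 43 indicates second inversion, placing the fifth (F) in the bass: F-Ab-Bb-D.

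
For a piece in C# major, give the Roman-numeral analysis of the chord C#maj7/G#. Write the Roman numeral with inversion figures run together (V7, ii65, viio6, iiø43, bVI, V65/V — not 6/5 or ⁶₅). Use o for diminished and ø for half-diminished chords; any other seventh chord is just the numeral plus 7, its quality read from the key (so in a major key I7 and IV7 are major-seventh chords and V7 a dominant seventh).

I43

The pitches C#-E#-G#-B# form a major seventh chord rooted on C#.
C# is scale degree 1 in C# major, and a major seventh chord on that degree is written I7.
With G# in the bass the chord is in second inversion, so the figured bass is 43.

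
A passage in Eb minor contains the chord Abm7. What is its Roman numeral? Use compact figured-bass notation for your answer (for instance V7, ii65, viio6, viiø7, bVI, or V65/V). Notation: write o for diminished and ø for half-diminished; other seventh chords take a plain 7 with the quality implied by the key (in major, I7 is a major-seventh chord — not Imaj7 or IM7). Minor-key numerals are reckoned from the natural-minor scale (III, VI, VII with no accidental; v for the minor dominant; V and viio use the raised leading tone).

Stacked in thirds the chord is Ab-Cb-Eb-Gb: a minor seventh chord on Ab.
Ab is scale degree 4 in Eb minor, and a minor seventh chord on that degree is written iv7.

iv7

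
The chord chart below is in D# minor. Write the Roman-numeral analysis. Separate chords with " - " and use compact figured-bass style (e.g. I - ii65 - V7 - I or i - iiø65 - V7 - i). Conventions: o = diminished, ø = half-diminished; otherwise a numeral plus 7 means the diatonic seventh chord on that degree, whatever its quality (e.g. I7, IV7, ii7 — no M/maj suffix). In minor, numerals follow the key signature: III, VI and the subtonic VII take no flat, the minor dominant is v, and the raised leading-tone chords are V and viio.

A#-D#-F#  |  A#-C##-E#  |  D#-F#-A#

i64 - V - i

A#-D#-F#: minor triad on D# = scale degree 1 → i64.
A#-C##-E#: major triad on A# = scale degree 5 → V.
D#-F#-A#: root D# is the tonic; minor triad there is i.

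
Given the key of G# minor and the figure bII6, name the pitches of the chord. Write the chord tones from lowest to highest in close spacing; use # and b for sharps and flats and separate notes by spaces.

C# E A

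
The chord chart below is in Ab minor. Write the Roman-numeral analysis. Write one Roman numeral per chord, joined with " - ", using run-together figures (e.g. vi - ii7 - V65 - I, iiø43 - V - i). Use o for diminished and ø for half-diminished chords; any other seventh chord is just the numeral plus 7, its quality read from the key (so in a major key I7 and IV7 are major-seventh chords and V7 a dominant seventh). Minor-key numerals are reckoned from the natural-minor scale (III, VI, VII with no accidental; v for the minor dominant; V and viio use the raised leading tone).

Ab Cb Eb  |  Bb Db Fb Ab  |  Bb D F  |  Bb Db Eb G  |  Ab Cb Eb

i - iiø7 - V/V - V43 - i

Ab-Cb-Eb: root Ab is the tonic; minor triad there is i.
Bb-Db-Fb-Ab: root Bb is the supertonic; half-diminished seventh chord there is iiø7.
Bb-D-F: chromatic; Bb is V of V, so V/V.
Bb-Db-Eb-G: dominant seventh chord on Eb = scale degree 5 → V43.
Ab-Cb-Eb: root Ab is the tonic; minor triad there is i.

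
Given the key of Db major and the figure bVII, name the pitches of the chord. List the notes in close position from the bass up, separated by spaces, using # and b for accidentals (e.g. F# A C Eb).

Scale degree 7 in Db major is C; lowering it a half step gives Cb. bVII is a major triad on the lowered seventh degree (the subtonic), borrowed from the parallel minor.
So the chord is Cb-Eb-Gb, a major triad.

Cb Eb Gb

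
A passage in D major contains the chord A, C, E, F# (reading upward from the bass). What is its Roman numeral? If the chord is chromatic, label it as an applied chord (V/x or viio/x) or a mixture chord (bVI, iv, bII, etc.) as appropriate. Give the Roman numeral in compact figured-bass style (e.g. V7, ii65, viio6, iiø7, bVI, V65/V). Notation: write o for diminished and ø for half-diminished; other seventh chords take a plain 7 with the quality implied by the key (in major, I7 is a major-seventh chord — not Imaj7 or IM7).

viiø65/IV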